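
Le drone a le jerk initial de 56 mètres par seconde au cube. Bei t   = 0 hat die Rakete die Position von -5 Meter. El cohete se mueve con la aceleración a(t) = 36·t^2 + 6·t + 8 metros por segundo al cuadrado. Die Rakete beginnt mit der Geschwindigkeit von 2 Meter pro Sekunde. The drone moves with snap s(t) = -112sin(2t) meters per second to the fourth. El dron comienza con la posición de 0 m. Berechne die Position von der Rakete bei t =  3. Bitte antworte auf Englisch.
To find the answer, we compute 2 antiderivatives of a(t) = 36·t^2 + 6·t + 8. Taking ∫a(t)dt and applying v(0) = 2, we find v(t) = 12·t^3 + 3·t^2 + 8·t + 2. Integrating velocity and using the initial condition x(0) = -5, we get x(t) = 3·t^4 + t^3 + 4·t^2 + 2·t - 5. From the given position equation x(t) = 3·t^4 + t^3 + 4·t^2 + 2·t - 5, we substitute t = 3 to get x = 307.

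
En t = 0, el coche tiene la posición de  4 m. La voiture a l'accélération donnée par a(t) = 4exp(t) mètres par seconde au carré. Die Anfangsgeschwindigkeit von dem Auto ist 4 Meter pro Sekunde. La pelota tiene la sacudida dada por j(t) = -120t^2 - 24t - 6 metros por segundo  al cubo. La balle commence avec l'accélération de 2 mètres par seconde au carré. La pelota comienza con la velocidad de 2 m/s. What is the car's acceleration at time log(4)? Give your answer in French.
De l'équation de l'accélération a(t) = 4·exp(t), nous substituons t = log(4) pour obtenir a = 16.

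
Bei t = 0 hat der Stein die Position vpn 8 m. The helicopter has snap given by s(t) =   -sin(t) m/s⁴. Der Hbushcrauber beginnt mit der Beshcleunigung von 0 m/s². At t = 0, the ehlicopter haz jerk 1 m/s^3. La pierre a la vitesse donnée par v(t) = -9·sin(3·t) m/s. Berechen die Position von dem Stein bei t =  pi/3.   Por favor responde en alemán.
Wir müssen das Integral unserer Gleichung für die Geschwindigkeit v(t) = -9·sin(3·t) 1-mal finden. Das Integral von der Geschwindigkeit, mit x(0) = 8, ergibt die Position: x(t) = 3·cos(3·t) + 5. Aus der Gleichung für die Position x(t) = 3·cos(3·t) + 5, setzen wir t = pi/3 ein und erhalten x = 2.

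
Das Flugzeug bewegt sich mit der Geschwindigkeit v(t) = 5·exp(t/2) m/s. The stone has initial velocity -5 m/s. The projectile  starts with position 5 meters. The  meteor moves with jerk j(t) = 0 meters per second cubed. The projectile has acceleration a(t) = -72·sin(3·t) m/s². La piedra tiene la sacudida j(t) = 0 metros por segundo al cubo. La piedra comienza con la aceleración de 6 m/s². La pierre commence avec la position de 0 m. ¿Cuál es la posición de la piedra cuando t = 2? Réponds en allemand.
Wir müssen unsere Gleichung für den Ruck j(t) = 0 3-mal integrieren. Das Integral von dem Ruck ist die Beschleunigung. Mit a(0) = 6 erhalten wir a(t) = 6. Mit ∫a(t)dt und Anwendung von v(0) = -5, finden wir v(t) = 6·t - 5. Das Integral von der Geschwindigkeit ist die Position. Mit x(0) = 0 erhalten wir x(t) = 3·t^2 - 5·t. Mit x(t) = 3·t^2 - 5·t und Einsetzen von t = 2, finden wir x = 2.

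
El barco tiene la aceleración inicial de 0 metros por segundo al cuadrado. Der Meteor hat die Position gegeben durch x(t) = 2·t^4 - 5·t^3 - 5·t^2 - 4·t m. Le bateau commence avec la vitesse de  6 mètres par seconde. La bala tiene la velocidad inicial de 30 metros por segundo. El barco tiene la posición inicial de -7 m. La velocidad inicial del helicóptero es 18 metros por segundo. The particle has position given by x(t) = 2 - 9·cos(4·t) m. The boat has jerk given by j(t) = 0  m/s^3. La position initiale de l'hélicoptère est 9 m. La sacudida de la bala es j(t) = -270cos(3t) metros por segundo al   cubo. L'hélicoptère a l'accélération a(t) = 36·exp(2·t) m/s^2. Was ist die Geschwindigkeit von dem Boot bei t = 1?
Wir müssen die Stammfunktion unserer Gleichung für den Ruck j(t) = 0 2-mal finden. Die Stammfunktion von dem Ruck ist die Beschleunigung. Mit a(0) = 0 erhalten wir a(t) = 0. Mit ∫a(t)dt und Anwendung von v(0) = 6, finden wir v(t) = 6. Aus der Gleichung für die Geschwindigkeit v(t) = 6, setzen wir t = 1 ein und erhalten v = 6.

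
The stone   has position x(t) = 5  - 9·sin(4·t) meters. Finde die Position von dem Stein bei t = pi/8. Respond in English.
We have position x(t) = 5 - 9·sin(4·t). Substituting t = pi/8: x(pi/8) = -4.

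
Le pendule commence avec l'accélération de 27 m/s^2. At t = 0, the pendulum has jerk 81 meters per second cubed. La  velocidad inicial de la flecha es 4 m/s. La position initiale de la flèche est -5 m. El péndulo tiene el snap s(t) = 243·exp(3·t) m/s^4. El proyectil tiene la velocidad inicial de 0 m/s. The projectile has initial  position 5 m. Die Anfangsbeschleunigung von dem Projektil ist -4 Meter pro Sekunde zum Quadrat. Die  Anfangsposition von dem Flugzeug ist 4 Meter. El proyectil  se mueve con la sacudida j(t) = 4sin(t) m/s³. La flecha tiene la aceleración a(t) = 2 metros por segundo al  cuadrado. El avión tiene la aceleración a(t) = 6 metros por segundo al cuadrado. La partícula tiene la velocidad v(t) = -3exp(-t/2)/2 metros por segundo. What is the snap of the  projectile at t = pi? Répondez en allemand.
Ausgehend von dem Ruck j(t) = 4·sin(t), nehmen wir 1 Ableitung. Die Ableitung von dem Ruck ergibt den Snap: s(t) = 4·cos(t). Mit s(t) = 4·cos(t) und Einsetzen von t = pi, finden wir s = -4.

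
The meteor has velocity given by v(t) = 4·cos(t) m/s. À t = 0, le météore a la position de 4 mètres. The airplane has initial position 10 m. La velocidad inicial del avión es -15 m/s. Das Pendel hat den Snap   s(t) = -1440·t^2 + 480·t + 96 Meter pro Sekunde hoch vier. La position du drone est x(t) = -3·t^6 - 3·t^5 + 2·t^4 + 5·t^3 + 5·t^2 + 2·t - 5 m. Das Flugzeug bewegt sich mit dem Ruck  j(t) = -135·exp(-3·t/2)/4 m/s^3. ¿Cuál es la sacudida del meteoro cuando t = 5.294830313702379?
Partiendo de la velocidad v(t) = 4·cos(t), tomamos 2 derivadas. Derivando la velocidad, obtenemos la aceleración: a(t) = -4·sin(t). La derivada de la aceleración da la sacudida: j(t) = -4·cos(t). Tenemos la sacudida j(t) = -4·cos(t). Sustituyendo t = 5.294830313702379: j(5.294830313702379) = -2.20025754303757.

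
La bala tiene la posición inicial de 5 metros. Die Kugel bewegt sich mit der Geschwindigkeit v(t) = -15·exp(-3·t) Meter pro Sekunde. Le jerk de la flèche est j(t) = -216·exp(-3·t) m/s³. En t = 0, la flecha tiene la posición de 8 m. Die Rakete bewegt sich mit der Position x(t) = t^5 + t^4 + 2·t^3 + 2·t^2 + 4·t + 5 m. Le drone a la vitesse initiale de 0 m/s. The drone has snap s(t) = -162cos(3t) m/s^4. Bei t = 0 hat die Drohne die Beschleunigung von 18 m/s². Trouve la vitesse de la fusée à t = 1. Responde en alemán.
Wir müssen unsere Gleichung für die Position x(t) = t^5 + t^4 + 2·t^3 + 2·t^2 + 4·t + 5 1-mal ableiten. Durch Ableiten von der Position erhalten wir die Geschwindigkeit: v(t) = 5·t^4 + 4·t^3 + 6·t^2 + 4·t + 4. Aus der Gleichung für die Geschwindigkeit v(t) = 5·t^4 + 4·t^3 + 6·t^2 + 4·t + 4, setzen wir t = 1 ein und erhalten v = 23.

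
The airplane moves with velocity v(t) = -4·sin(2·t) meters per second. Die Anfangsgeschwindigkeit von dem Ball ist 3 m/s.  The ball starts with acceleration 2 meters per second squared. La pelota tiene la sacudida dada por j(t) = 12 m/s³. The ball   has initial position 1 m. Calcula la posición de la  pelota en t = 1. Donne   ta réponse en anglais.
We must find the antiderivative of our jerk equation j(t) = 12 3 times. Finding the antiderivative of j(t) and using a(0) = 2: a(t) = 12·t + 2. The antiderivative of acceleration, with v(0) = 3, gives velocity: v(t) = 6·t^2 + 2·t + 3. The antiderivative of velocity, with x(0) = 1, gives position: x(t) = 2·t^3 + t^2 + 3·t + 1. We have position x(t) = 2·t^3 + t^2 + 3·t + 1. Substituting t = 1: x(1) = 7.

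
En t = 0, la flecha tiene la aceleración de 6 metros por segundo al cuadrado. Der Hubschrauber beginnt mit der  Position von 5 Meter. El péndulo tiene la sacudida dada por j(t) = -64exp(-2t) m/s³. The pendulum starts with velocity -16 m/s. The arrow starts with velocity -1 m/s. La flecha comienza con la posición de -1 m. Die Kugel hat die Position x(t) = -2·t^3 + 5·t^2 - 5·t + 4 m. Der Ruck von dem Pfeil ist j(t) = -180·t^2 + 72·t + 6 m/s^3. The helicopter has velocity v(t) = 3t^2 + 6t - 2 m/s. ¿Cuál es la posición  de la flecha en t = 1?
Partiendo de la sacudida j(t) = -180·t^2 + 72·t + 6, tomamos 3 antiderivadas. Integrando la sacudida y usando la condición inicial a(0) = 6, obtenemos a(t) = -60·t^3 + 36·t^2 + 6·t + 6. La antiderivada de la aceleración es la velocidad. Usando v(0) = -1, obtenemos v(t) = -15·t^4 + 12·t^3 + 3·t^2 + 6·t - 1. Tomando ∫v(t)dt y aplicando x(0) = -1, encontramos x(t) = -3·t^5 + 3·t^4 + t^3 + 3·t^2 - t - 1. Tenemos la posición x(t) = -3·t^5 + 3·t^4 + t^3 + 3·t^2 - t - 1. Sustituyendo t = 1: x(1) = 2.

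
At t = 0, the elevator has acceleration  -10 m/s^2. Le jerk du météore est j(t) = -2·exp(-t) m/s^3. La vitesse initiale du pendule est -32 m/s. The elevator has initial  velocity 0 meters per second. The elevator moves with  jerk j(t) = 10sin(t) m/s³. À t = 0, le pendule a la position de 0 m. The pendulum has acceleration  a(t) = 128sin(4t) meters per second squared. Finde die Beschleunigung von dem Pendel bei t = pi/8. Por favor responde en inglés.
We have acceleration a(t) = 128·sin(4·t). Substituting t = pi/8: a(pi/8) = 128.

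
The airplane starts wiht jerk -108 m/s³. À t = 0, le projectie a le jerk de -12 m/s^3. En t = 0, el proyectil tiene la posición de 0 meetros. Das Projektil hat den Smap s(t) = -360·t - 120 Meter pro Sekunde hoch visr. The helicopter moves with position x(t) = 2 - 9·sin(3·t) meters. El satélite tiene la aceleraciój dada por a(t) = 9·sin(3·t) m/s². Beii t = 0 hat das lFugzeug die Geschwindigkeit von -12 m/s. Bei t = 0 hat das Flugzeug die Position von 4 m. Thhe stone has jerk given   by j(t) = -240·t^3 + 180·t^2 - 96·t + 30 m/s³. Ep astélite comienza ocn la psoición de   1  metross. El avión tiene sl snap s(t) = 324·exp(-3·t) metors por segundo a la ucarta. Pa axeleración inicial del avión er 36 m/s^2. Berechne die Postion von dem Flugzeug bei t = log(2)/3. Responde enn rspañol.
Debemos encontrar la antiderivada de nuestra ecuación del snap s(t) = 324·exp(-3·t) 4 veces. Tomando ∫s(t)dt y aplicando j(0) = -108, encontramos j(t) = -108·exp(-3·t). La antiderivada de la sacudida es la aceleración. Usando a(0) = 36, obtenemos a(t) = 36·exp(-3·t). Integrando la aceleración y usando la condición inicial v(0) = -12, obtenemos v(t) = -12·exp(-3·t). La antiderivada de la velocidad es la posición. Usando x(0) = 4, obtenemos x(t) = 4·exp(-3·t). Tenemos la posición x(t) = 4·exp(-3·t). Sustituyendo t = log(2)/3: x(log(2)/3) = 2.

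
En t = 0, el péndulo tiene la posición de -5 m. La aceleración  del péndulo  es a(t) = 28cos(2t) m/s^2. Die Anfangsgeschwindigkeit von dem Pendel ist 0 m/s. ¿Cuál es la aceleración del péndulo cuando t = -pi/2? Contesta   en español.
Tenemos la aceleración a(t) = 28·cos(2·t). Sustituyendo t = -pi/2: a(-pi/2) = -28.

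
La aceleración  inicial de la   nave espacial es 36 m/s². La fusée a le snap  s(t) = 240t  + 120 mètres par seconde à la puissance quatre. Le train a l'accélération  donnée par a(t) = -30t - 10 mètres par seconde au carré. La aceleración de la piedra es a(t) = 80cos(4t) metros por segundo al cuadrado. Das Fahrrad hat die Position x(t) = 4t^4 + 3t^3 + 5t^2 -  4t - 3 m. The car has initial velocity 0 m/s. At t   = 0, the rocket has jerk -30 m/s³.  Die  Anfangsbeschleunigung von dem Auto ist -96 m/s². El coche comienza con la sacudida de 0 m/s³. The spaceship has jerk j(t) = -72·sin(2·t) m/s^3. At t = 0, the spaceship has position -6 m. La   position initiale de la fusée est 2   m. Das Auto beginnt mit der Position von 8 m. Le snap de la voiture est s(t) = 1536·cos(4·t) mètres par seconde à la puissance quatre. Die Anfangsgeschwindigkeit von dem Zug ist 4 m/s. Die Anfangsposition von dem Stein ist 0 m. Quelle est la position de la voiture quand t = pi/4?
Nous devons trouver l'intégrale de notre équation du snap s(t) = 1536·cos(4·t) 4 fois. En intégrant le snap et en utilisant la condition initiale j(0) = 0, nous obtenons j(t) = 384·sin(4·t). La primitive du jerk, avec a(0) = -96, donne l'accélération: a(t) = -96·cos(4·t). En prenant ∫a(t)dt et en appliquant v(0) = 0, nous trouvons v(t) = -24·sin(4·t). En prenant ∫v(t)dt et en appliquant x(0) = 8, nous trouvons x(t) = 6·cos(4·t) + 2. En utilisant x(t) = 6·cos(4·t) + 2 et en substituant t = pi/4, nous trouvons x = -4.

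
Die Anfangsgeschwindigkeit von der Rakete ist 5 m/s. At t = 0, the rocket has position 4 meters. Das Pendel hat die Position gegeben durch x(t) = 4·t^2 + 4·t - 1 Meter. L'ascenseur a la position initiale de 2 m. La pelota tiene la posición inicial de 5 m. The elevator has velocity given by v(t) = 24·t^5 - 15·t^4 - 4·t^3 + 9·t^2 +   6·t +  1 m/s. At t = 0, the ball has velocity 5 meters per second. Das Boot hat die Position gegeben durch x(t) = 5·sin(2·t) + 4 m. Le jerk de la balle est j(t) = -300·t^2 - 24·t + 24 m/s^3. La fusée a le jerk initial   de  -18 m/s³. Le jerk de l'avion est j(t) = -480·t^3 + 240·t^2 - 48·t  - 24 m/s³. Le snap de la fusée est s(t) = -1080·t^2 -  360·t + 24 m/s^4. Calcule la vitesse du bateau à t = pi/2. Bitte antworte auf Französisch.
En partant de la position x(t) = 5·sin(2·t) + 4, nous prenons 1 dérivée. En prenant d/dt de x(t), nous trouvons v(t) = 10·cos(2·t). En utilisant v(t) = 10·cos(2·t) et en substituant t = pi/2, nous trouvons v = -10.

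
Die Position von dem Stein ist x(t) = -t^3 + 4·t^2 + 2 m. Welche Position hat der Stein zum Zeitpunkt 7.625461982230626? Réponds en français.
En utilisant x(t) = -t^3 + 4·t^2 + 2 et en substituant t = 7.625461982230626, nous trouvons x = -208.812168544359.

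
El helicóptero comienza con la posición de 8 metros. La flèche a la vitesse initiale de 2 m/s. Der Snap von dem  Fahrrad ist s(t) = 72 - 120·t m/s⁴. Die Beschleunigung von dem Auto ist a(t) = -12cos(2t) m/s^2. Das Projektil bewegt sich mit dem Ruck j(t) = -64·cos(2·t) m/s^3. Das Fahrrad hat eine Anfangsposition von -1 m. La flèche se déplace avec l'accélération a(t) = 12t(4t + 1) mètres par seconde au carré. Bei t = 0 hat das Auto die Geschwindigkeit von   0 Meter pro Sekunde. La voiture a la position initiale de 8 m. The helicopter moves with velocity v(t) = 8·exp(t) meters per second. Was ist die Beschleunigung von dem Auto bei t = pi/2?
Wir haben die Beschleunigung a(t) = -12·cos(2·t). Durch Einsetzen von t = pi/2: a(pi/2) = 12.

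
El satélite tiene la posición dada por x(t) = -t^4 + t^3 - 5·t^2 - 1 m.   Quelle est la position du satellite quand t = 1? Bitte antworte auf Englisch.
From the given position equation x(t) = -t^4 + t^3 - 5·t^2 - 1, we substitute t = 1 to get x = -6.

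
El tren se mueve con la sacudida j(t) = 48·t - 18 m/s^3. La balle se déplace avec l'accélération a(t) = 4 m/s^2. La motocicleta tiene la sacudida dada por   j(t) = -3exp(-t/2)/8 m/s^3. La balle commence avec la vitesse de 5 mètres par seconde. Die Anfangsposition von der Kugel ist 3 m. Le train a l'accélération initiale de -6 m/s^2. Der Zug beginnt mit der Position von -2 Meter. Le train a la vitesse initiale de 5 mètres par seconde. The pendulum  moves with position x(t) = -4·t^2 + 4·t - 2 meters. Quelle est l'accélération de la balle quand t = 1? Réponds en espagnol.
Tenemos la aceleración a(t) = 4. Sustituyendo t = 1: a(1) = 4.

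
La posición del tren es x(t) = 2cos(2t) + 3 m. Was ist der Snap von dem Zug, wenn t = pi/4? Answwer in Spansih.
Partiendo de la posición x(t) = 2·cos(2·t) + 3, tomamos 4 derivadas. Tomando d/dt de x(t), encontramos v(t) = -4·sin(2·t). Derivando la velocidad, obtenemos la aceleración: a(t) = -8·cos(2·t). La derivada de la aceleración da la sacudida: j(t) = 16·sin(2·t). La derivada de la sacudida da el snap: s(t) = 32·cos(2·t). Usando s(t) = 32·cos(2·t) y sustituyendo t = pi/4, encontramos s = 0.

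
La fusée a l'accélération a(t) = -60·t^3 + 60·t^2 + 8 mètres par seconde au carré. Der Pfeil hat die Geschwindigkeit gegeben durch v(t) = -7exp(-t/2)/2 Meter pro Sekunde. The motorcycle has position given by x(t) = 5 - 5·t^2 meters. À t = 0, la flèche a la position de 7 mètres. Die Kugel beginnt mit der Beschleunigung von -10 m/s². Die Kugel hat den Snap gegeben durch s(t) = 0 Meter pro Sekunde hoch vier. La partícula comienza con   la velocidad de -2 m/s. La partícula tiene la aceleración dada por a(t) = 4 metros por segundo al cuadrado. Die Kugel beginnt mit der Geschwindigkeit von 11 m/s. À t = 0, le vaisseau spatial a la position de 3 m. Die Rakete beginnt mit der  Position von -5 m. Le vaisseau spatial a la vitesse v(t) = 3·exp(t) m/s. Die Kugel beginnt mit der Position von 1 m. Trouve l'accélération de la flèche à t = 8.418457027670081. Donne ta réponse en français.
Nous devons dériver notre équation de la vitesse v(t) = -7·exp(-t/2)/2 1 fois. En prenant d/dt de v(t), nous trouvons a(t) = 7·exp(-t/2)/4. En utilisant a(t) = 7·exp(-t/2)/4 et en substituant t = 8.418457027670081, nous trouvons a = 0.0260011964191134.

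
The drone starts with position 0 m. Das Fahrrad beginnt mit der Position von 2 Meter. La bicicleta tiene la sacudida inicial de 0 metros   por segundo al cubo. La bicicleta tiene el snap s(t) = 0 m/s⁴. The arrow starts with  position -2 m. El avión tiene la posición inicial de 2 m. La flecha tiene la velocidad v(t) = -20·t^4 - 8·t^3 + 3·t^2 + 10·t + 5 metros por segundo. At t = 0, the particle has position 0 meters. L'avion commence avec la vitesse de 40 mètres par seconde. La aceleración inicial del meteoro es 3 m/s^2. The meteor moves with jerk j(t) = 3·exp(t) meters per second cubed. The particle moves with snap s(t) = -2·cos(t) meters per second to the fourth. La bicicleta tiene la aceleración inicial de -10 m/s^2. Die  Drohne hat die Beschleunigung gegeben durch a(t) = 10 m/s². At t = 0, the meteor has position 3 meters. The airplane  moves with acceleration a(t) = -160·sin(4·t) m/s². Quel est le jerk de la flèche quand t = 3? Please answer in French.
Nous devons dériver notre équation de la vitesse v(t) = -20·t^4 - 8·t^3 + 3·t^2 + 10·t + 5 2 fois. En dérivant la vitesse, nous obtenons l'accélération: a(t) = -80·t^3 - 24·t^2 + 6·t + 10. En dérivant l'accélération, nous obtenons le jerk: j(t) = -240·t^2 - 48·t + 6. Nous avons le jerk j(t) = -240·t^2 - 48·t + 6. En substituant t = 3: j(3) = -2298.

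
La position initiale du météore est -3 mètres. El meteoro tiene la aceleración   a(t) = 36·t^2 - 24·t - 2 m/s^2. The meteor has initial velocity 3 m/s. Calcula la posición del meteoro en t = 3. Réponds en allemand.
Wir müssen die Stammfunktion unserer Gleichung für die Beschleunigung a(t) = 36·t^2 - 24·t - 2 2-mal finden. Das Integral von der Beschleunigung, mit v(0) = 3, ergibt die Geschwindigkeit: v(t) = 12·t^3 - 12·t^2 - 2·t + 3. Das Integral von der Geschwindigkeit, mit x(0) = -3, ergibt die Position: x(t) = 3·t^4 - 4·t^3 - t^2 + 3·t - 3. Mit x(t) = 3·t^4 - 4·t^3 - t^2 + 3·t - 3 und Einsetzen von t = 3, finden wir x = 132.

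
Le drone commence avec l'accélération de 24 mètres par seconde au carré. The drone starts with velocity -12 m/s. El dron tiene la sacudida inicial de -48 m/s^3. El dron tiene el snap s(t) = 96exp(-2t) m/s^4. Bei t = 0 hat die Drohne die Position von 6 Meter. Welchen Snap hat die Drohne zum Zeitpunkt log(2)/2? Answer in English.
We have snap s(t) = 96·exp(-2·t). Substituting t = log(2)/2: s(log(2)/2) = 48.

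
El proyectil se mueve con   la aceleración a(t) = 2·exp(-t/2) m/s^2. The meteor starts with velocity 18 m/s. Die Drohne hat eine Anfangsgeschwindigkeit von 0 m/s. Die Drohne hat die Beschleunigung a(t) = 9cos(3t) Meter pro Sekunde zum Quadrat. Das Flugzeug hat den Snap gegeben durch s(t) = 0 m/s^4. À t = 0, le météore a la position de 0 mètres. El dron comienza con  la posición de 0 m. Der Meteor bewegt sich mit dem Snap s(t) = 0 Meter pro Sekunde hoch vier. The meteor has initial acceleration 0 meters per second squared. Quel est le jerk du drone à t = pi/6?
Nous devons dériver notre équation de l'accélération a(t) = 9·cos(3·t) 1 fois. La dérivée de l'accélération donne le jerk: j(t) = -27·sin(3·t). De l'équation du jerk j(t) = -27·sin(3·t), nous substituons t = pi/6 pour obtenir j = -27.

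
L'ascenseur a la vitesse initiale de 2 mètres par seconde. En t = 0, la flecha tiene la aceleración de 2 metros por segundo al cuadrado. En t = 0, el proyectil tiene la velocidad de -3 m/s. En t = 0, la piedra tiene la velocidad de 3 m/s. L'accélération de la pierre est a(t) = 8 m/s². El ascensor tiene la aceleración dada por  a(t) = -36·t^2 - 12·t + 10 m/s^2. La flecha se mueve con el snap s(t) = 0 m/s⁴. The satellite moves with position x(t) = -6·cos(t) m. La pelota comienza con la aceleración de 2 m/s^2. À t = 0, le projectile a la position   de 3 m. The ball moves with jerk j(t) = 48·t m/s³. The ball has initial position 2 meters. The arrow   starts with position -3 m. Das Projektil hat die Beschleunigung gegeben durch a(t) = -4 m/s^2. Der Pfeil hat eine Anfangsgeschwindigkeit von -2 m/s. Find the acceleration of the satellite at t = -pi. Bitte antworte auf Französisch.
Pour résoudre ceci, nous devons prendre 2 dérivées de notre équation de la position x(t) = -6·cos(t). La dérivée de la position donne la vitesse: v(t) = 6·sin(t). En dérivant la vitesse, nous obtenons l'accélération: a(t) = 6·cos(t). Nous avons l'accélération a(t) = 6·cos(t). En substituant t = -pi: a(-pi) = -6.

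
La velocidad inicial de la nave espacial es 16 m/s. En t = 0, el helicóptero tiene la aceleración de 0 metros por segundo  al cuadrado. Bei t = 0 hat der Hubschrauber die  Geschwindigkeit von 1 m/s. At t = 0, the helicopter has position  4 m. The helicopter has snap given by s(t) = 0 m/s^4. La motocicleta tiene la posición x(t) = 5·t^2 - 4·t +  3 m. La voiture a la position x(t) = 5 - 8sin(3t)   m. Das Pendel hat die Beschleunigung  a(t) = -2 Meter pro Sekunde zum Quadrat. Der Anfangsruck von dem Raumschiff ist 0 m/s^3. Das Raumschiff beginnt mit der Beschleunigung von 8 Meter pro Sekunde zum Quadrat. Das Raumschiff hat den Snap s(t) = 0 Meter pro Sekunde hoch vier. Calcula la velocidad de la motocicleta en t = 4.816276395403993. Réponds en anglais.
Starting from position x(t) = 5·t^2 - 4·t + 3, we take 1 derivative. Differentiating position, we get velocity: v(t) = 10·t - 4. We have velocity v(t) = 10·t - 4. Substituting t = 4.816276395403993: v(4.816276395403993) = 44.1627639540399.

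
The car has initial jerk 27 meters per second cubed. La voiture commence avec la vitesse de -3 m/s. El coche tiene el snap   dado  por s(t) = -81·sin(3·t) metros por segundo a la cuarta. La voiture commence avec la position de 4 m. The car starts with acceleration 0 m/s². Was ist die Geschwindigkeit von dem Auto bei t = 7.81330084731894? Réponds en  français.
Nous devons intégrer notre équation du snap s(t) = -81·sin(3·t) 3 fois. L'intégrale du snap est le jerk. En utilisant j(0) = 27, nous obtenons j(t) = 27·cos(3·t). En intégrant le jerk et en utilisant la condition initiale a(0) = 0, nous obtenons a(t) = 9·sin(3·t). En intégrant l'accélération et en utilisant la condition initiale v(0) = -3, nous obtenons v(t) = -3·cos(3·t). De l'équation de la vitesse v(t) = -3·cos(3·t), nous substituons t = 7.81330084731894 pour obtenir v = 0.365218886453763.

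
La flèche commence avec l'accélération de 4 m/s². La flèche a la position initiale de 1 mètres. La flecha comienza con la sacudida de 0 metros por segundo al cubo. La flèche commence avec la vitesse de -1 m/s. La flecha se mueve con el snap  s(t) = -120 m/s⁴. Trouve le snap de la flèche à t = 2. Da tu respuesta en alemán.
Aus der Gleichung für den Snap s(t) = -120, setzen wir t = 2 ein und erhalten s = -120.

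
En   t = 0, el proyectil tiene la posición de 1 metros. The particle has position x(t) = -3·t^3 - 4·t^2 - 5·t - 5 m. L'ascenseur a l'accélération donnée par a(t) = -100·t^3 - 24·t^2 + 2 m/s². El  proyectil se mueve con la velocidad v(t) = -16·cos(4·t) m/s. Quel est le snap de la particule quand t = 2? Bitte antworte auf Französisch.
Pour résoudre ceci, nous devons prendre 4 dérivées de notre équation de la position x(t) = -3·t^3 - 4·t^2 - 5·t - 5. En prenant d/dt de x(t), nous trouvons v(t) = -9·t^2 - 8·t - 5. En dérivant la vitesse, nous obtenons l'accélération: a(t) = -18·t - 8. En dérivant l'accélération, nous obtenons le jerk: j(t) = -18. En dérivant le jerk, nous obtenons le snap: s(t) = 0. De l'équation du snap s(t) = 0, nous substituons t = 2 pour obtenir s = 0.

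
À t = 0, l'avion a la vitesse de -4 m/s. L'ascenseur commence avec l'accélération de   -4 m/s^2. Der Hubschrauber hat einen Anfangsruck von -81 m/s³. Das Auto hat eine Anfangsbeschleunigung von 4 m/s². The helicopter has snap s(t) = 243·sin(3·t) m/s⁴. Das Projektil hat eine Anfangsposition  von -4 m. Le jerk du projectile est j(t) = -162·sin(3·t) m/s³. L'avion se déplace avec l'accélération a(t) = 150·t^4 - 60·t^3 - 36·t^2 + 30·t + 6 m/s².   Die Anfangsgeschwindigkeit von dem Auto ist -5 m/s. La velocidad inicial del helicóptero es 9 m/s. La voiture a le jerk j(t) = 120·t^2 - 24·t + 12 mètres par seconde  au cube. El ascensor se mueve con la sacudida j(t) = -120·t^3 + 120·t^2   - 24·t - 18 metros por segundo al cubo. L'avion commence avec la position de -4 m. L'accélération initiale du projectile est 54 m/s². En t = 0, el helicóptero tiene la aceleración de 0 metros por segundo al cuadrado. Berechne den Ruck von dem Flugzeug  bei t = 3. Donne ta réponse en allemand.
Ausgehend von der Beschleunigung a(t) = 150·t^4 - 60·t^3 - 36·t^2 + 30·t + 6, nehmen wir 1 Ableitung. Mit d/dt von a(t) finden wir j(t) = 600·t^3 - 180·t^2 - 72·t + 30. Wir haben den Ruck j(t) = 600·t^3 - 180·t^2 - 72·t + 30. Durch Einsetzen von t = 3: j(3) = 14394.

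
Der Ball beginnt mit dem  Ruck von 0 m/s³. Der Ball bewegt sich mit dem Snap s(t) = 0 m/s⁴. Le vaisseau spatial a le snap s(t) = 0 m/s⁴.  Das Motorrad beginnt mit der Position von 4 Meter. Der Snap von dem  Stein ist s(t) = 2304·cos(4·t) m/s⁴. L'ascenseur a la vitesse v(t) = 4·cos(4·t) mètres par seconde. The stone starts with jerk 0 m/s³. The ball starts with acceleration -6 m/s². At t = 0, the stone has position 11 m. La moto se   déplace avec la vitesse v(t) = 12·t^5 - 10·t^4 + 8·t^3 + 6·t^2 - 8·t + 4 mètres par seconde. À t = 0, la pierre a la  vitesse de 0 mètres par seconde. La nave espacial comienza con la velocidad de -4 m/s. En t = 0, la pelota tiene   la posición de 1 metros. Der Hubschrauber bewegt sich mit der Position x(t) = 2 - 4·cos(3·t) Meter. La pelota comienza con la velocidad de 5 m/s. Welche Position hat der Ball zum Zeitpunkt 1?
Ausgehend von dem Snap s(t) = 0, nehmen wir 4 Integrale. Die Stammfunktion von dem Snap ist der Ruck. Mit j(0) = 0 erhalten wir j(t) = 0. Durch Integration von dem Ruck und Verwendung der Anfangsbedingung a(0) = -6, erhalten wir a(t) = -6. Das Integral von der Beschleunigung ist die Geschwindigkeit. Mit v(0) = 5 erhalten wir v(t) = 5 - 6·t. Durch Integration von der Geschwindigkeit und Verwendung der Anfangsbedingung x(0) = 1, erhalten wir x(t) = -3·t^2 + 5·t + 1. Aus der Gleichung für die Position x(t) = -3·t^2 + 5·t + 1, setzen wir t = 1 ein und erhalten x = 3.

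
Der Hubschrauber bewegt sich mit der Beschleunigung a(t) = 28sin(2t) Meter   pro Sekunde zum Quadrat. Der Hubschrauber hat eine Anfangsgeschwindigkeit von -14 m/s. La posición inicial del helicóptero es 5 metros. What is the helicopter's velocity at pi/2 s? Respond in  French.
Pour résoudre ceci, nous devons prendre 1 primitive de notre équation de l'accélération a(t) = 28·sin(2·t). La primitive de l'accélération, avec v(0) = -14, donne la vitesse: v(t) = -14·cos(2·t). Nous avons la vitesse v(t) = -14·cos(2·t). En substituant t = pi/2: v(pi/2) = 14.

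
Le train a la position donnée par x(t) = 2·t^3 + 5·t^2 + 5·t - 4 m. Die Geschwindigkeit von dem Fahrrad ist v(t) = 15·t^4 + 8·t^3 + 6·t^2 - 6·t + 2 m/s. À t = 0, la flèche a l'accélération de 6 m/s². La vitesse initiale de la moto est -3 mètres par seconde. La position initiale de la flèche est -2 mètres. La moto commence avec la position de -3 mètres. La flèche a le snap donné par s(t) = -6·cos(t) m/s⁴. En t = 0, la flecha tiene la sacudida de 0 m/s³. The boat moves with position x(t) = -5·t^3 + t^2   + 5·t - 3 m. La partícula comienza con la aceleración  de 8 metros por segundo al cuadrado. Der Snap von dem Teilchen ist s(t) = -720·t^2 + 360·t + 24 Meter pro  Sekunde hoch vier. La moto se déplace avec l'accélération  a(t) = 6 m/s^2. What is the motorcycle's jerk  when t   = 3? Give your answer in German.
Um dies zu lösen, müssen wir 1 Ableitung unserer Gleichung für die Beschleunigung a(t) = 6 nehmen. Die Ableitung von der Beschleunigung ergibt den Ruck: j(t) = 0. Aus der Gleichung für den Ruck j(t) = 0, setzen wir t = 3 ein und erhalten j = 0.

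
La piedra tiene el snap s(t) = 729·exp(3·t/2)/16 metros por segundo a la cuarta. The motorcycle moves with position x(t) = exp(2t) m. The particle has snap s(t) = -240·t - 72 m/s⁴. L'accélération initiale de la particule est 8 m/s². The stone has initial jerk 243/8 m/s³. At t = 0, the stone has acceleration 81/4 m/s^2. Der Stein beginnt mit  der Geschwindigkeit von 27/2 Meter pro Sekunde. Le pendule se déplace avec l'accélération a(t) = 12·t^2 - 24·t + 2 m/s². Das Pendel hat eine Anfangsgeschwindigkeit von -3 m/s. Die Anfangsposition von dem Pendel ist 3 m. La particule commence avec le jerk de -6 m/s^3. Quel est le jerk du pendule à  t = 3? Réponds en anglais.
We must differentiate our acceleration equation a(t) = 12·t^2 - 24·t + 2 1 time. Taking d/dt of a(t), we find j(t) = 24·t - 24. Using j(t) = 24·t - 24 and substituting t = 3, we find j = 48.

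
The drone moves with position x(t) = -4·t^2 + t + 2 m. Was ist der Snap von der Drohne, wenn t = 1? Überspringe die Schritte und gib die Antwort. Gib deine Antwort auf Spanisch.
s(1) = 0.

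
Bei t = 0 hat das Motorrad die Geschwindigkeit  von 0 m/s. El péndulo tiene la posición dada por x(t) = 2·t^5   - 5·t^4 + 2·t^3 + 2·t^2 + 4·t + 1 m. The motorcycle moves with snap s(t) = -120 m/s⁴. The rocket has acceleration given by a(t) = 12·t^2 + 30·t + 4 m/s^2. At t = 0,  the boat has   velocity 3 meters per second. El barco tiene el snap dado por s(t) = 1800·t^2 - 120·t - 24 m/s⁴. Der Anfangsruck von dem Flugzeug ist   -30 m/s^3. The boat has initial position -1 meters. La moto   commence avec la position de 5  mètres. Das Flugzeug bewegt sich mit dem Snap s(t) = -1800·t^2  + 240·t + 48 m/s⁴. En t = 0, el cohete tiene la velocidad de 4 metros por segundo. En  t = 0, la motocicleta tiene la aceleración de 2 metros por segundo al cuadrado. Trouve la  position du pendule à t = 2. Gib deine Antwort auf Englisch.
From the given position equation x(t) = 2·t^5 - 5·t^4 + 2·t^3 + 2·t^2 + 4·t + 1, we substitute t = 2 to get x = 17.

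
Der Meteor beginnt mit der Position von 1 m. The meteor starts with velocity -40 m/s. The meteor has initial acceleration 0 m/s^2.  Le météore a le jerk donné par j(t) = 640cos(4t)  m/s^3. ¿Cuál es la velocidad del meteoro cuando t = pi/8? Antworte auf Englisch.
To solve this, we need to take 2 integrals of our jerk equation j(t) = 640·cos(4·t). Finding the antiderivative of j(t) and using a(0) = 0: a(t) = 160·sin(4·t). Integrating acceleration and using the initial condition v(0) = -40, we get v(t) = -40·cos(4·t). Using v(t) = -40·cos(4·t) and substituting t = pi/8, we find v = 0.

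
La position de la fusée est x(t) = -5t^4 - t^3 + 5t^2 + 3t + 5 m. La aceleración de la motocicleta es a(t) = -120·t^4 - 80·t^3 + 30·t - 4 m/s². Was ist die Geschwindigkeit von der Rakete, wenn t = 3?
Um dies zu lösen, müssen wir 1 Ableitung unserer Gleichung für die Position x(t) = -5·t^4 - t^3 + 5·t^2 + 3·t + 5 nehmen. Durch Ableiten von der Position erhalten wir die Geschwindigkeit: v(t) = -20·t^3 - 3·t^2 + 10·t + 3. Mit v(t) = -20·t^3 - 3·t^2 + 10·t + 3 und Einsetzen von t = 3, finden wir v = -534.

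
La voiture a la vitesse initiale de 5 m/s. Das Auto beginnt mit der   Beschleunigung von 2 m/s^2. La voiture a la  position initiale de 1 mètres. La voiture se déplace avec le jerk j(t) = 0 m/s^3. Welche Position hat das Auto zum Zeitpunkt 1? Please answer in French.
Pour résoudre ceci, nous devons prendre 3 primitives de notre équation du jerk j(t) = 0. En prenant ∫j(t)dt et en appliquant a(0) = 2, nous trouvons a(t) = 2. En intégrant l'accélération et en utilisant la condition initiale v(0) = 5, nous obtenons v(t) = 2·t + 5. En prenant ∫v(t)dt et en appliquant x(0) = 1, nous trouvons x(t) = t^2 + 5·t + 1. Nous avons la position x(t) = t^2 + 5·t + 1. En substituant t = 1: x(1) = 7.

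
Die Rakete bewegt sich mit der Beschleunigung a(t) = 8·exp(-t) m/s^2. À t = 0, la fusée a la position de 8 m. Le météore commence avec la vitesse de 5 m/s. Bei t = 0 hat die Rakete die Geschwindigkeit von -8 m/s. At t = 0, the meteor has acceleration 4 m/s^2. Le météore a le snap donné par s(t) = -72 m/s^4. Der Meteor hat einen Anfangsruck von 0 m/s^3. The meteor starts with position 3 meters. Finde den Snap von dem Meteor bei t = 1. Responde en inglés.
Using s(t) = -72 and substituting t = 1, we find s = -72.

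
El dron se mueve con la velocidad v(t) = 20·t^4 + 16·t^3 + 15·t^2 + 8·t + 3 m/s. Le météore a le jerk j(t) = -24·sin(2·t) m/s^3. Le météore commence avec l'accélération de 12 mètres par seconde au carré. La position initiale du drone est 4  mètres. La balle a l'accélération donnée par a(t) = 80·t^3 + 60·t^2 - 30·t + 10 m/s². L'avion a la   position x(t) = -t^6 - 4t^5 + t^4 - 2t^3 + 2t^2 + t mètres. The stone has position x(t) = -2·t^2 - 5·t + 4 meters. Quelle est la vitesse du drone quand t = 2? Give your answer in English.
Using v(t) = 20·t^4 + 16·t^3 + 15·t^2 + 8·t + 3 and substituting t = 2, we find v = 527.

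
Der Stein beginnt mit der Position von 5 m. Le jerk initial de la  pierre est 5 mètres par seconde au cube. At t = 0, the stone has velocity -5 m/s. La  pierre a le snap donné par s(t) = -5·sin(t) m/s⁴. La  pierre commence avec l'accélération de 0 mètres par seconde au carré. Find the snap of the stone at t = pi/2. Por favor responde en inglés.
From the given snap equation s(t) = -5·sin(t), we substitute t = pi/2 to get s = -5.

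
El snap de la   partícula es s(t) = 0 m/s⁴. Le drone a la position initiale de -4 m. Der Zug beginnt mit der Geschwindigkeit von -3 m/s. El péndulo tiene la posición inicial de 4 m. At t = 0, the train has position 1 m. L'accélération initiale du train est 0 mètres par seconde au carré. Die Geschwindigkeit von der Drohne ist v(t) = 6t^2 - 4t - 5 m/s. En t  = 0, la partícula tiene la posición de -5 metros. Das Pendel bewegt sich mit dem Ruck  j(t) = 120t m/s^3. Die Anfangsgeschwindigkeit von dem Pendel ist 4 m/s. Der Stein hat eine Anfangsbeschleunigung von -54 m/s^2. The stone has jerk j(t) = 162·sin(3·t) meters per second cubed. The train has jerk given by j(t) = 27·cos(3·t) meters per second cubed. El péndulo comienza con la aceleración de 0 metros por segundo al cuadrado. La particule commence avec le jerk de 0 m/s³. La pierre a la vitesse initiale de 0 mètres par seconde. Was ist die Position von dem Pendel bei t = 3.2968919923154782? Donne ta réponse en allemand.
Wir müssen die Stammfunktion unserer Gleichung für den Ruck j(t) = 120·t 3-mal finden. Das Integral von dem Ruck, mit a(0) = 0, ergibt die Beschleunigung: a(t) = 60·t^2. Die Stammfunktion von der Beschleunigung, mit v(0) = 4, ergibt die Geschwindigkeit: v(t) = 20·t^3 + 4. Durch Integration von der Geschwindigkeit und Verwendung der Anfangsbedingung x(0) = 4, erhalten wir x(t) = 5·t^4 + 4·t + 4. Aus der Gleichung für die Position x(t) = 5·t^4 + 4·t + 4, setzen wir t = 3.2968919923154782 ein und erhalten x = 607.917372372907.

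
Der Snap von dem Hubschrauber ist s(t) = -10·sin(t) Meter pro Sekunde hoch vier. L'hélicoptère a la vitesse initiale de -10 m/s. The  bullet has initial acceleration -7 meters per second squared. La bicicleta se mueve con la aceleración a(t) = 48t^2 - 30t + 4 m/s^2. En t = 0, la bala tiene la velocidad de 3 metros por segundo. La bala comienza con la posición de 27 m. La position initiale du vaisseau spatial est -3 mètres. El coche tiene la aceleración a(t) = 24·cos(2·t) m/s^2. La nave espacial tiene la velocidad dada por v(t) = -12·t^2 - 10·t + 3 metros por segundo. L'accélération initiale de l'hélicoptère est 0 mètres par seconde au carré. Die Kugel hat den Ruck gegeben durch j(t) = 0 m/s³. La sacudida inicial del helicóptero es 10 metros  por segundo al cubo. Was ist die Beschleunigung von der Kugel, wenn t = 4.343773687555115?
Wir müssen unsere Gleichung für den Ruck j(t) = 0 1-mal integrieren. Mit ∫j(t)dt und Anwendung von a(0) = -7, finden wir a(t) = -7. Aus der Gleichung für die Beschleunigung a(t) = -7, setzen wir t = 4.343773687555115 ein und erhalten a = -7.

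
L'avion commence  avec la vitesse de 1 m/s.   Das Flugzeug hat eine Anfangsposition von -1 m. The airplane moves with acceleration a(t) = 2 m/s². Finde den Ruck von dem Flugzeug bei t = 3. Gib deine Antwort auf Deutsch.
Um dies zu lösen, müssen wir 1 Ableitung unserer Gleichung für die Beschleunigung a(t) = 2 nehmen. Mit d/dt von a(t) finden wir j(t) = 0. Mit j(t) = 0 und Einsetzen von t = 3, finden wir j = 0.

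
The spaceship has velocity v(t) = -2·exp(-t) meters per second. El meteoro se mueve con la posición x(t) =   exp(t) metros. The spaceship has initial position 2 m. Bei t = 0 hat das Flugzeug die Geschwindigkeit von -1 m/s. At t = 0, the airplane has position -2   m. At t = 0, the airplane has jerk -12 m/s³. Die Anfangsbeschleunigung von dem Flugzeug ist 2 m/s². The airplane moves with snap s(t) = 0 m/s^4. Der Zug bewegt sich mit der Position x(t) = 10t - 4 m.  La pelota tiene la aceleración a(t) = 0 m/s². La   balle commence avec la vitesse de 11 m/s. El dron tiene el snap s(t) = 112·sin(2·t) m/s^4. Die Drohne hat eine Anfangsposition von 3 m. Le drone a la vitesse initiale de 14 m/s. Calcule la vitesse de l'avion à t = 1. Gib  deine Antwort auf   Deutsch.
Ausgehend von dem Snap s(t) = 0, nehmen wir 3 Stammfunktionen. Die Stammfunktion von dem Snap ist der Ruck. Mit j(0) = -12 erhalten wir j(t) = -12. Das Integral von dem Ruck, mit a(0) = 2, ergibt die Beschleunigung: a(t) = 2 - 12·t. Das Integral von der Beschleunigung ist die Geschwindigkeit. Mit v(0) = -1 erhalten wir v(t) = -6·t^2 + 2·t - 1. Mit v(t) = -6·t^2 + 2·t - 1 und Einsetzen von t = 1, finden wir v = -5.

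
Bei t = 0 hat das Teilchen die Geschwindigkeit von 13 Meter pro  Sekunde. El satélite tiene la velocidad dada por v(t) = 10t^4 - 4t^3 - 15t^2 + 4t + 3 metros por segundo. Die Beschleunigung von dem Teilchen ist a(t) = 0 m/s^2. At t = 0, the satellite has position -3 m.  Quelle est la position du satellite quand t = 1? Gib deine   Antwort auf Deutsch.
Um dies zu lösen, müssen wir 1 Stammfunktion unserer Gleichung für die Geschwindigkeit v(t) = 10·t^4 - 4·t^3 - 15·t^2 + 4·t + 3 finden. Durch Integration von der Geschwindigkeit und Verwendung der Anfangsbedingung x(0) = -3, erhalten wir x(t) = 2·t^5 - t^4 - 5·t^3 + 2·t^2 + 3·t - 3. Aus der Gleichung für die Position x(t) = 2·t^5 - t^4 - 5·t^3 + 2·t^2 + 3·t - 3, setzen wir t = 1 ein und erhalten x = -2.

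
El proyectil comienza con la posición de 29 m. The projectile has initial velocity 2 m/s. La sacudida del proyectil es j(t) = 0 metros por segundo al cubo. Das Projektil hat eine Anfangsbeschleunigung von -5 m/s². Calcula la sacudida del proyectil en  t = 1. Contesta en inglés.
From the given jerk equation j(t) = 0, we substitute t = 1 to get j = 0.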